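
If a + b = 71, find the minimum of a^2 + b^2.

5041/2

With a + b = 71, a^2 + b^2 = a^2 + (71 − a)^2.
The derivative 2a − 2(71 − a) = 4a − 142 vanishes at a = 71/2; second derivative 4 > 0, a minimum.
The minimum is 2·(71/2)^2 = 5041/2.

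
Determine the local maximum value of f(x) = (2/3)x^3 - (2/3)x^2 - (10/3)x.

Critical points: f'(x) = 2x^2 - (4/3)x - 10/3 vanishes at x = -1, 5/3.
f''(x) = 4x - 4/3. f''(-1) = -16/3 < 0 ⇒ local maximum; f''(5/3) = 16/3 > 0 ⇒ local minimum.
The local maximum is f(-1) = 2.

2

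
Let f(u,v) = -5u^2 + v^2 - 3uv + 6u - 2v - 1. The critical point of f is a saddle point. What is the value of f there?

-49/29

∂f/∂u = -10u - 3v + 6 = 0 and ∂f/∂v = -3u + 2v - 2 = 0, so (u, v) = (6/29, 38/29).
The Hessian has f_{uu} = -10, f_{vv} = 2, f_{uv} = -3, giving D = -29 < 0, so the point is a saddle point.
f(6/29, 38/29) = -49/29.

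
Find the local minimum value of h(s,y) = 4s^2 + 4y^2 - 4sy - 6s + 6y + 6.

3

∂h/∂s = 8s - 4y - 6 = 0 and ∂h/∂y = -4s + 8y + 6 = 0, so (s, y) = (1/2, -1/2).
The Hessian has h_{ss} = 8, h_{yy} = 8, h_{sy} = -4, giving D = 48 > 0 with h_{ss} > 0, so the point is a local minimum.
h(1/2, -1/2) = 3.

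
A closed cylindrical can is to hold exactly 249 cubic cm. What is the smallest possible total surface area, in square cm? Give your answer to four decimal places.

With radius r and height h, πr²h = 249 so h = 249/(πr²), and S(r) = 2πr² + 2πrh = 2πr² + 2·249/r.
S'(r) = 4πr − 2·249/r² = 0 ⇒ r³ = 249/(2π), so r ≈ 3.4094 and h = 2r ≈ 6.8187.
S''(r) = 4π + 4·249/r³ > 0, so this is the minimum; S ≈ 219.1026.

219.1026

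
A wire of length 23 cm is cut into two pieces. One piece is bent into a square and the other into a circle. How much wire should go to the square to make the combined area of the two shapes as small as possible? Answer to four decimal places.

Let x be the length used for the square. Square side x/4; circle radius (23−x)/(2π).
A(x) = (x/4)² + π·((23−x)/(2π))² = x²/16 + (23−x)²/(4π) for 0 ≤ x ≤ 23. A'(x) = x/8 − (23−x)/(2π) = 0 gives x = 4·23/(π+4) ≈ 12.8823.
A'' = 1/8 + 1/(2π) > 0, so this gives the minimum combined area; x ≈ 12.8823 cm to the square.

12.8823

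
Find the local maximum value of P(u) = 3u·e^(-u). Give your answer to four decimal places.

1.1036

Differentiating with the product rule gives P'(u) = (-3u + 3)·e^(-u). Since e^(-u) > 0, the only critical point is u = 1.
P''(1) has the same sign as -3 < 0, so this is a local maximum.
P(1) = (3)·e^(-1) ≈ 1.1036.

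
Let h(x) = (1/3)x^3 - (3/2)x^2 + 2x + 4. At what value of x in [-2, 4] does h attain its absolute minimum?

-2

Differentiating, h'(x) = x^2 - 3x + 2; which vanishes at x = 1 and x = 2.
Evaluating at the critical points and endpoints: h(-2) = -26/3, h(1) = 29/6, h(2) = 14/3, h(4) = 28/3.
Hence the absolute minimum is -26/3 at x = -2.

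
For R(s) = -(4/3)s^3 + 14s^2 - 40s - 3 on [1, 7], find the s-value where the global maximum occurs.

5

R'(s) = -4s^2 + 28s - 40, which vanishes at s = 2 and s = 5.
Candidates: R(1) = -91/3; R(2) = -113/3; R(5) = -59/3; R(7) = -163/3.
So the maximum is R(5) = -59/3.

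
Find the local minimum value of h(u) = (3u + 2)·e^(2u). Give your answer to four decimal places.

Differentiating with the product rule gives h'(u) = (6u + 7)·e^(2u). Since e^(2u) > 0, the only critical point is u = -7/6.
h''(-7/6) has the same sign as 6 > 0, so this is a local minimum.
h(-7/6) = (-3/2)·e^(-7/3) ≈ -0.1455.

-0.1455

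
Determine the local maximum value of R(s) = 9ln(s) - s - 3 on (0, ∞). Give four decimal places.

R'(s) = 9/s − 1 = 0 gives s = 9.
R''(s) = -9/s², which is negative for s > 0, so this is a local maximum.
R(9) = 9·ln(9) - 9 - 3 ≈ 7.7750.

7.7750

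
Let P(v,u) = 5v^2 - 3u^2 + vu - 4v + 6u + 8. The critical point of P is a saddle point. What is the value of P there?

∂P/∂v = 10v + u - 4 = 0 and ∂P/∂u = v - 6u + 6 = 0, so (v, u) = (18/61, 64/61).
The Hessian has P_{vv} = 10, P_{uu} = -6, P_{vu} = 1, giving D = -61 < 0, so the point is a saddle point.
P(18/61, 64/61) = 644/61.

644/61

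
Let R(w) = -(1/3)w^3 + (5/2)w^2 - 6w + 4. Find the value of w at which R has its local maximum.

3

R'(w) = -w^2 + 5w - 6. Setting R'(w) = 0 gives w ∈ {2, 3}.
Second-derivative test with R''(w) = -2w + 5: R''(2) = 1 > 0 ⇒ local minimum; R''(3) = -1 < 0 ⇒ local maximum.
So the local maximum value is R(3) = -1/2.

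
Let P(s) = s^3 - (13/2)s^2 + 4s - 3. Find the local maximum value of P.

P'(s) = 3s^2 - 13s + 4. Setting P'(s) = 0 gives s ∈ {1/3, 4}.
P''(s) = 6s - 13. P''(1/3) = -11 < 0 ⇒ local maximum; P''(4) = 11 > 0 ⇒ local minimum.
So the local maximum value is P(1/3) = -127/54.

-127/54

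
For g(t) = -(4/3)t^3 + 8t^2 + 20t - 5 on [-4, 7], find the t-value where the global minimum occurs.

g'(t) = -4t^2 + 16t + 20, which vanishes at t = -1 and t = 5.
Candidates: g(-4) = 385/3; g(-1) = -47/3; g(5) = 385/3; g(7) = 209/3.
The minimum over the interval is -47/3, attained at t = -1.

-1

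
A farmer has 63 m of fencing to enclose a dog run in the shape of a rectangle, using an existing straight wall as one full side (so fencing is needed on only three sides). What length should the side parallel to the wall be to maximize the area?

Let the sides perpendicular to the wall have length x and the parallel side y, so 2x + y = 63 and the area is A = xy = x(63 − 2x).
A'(x) = 63 − 4x = 0 gives x = 63/4, and A''(x) = −4 < 0 confirms a maximum.
Then y = 63 − 2·63/4 = 63/2 and A = 3969/8.

63/2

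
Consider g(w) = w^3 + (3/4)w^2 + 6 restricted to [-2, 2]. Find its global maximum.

17

The derivative is 3w^2 + (3/2)w, which vanishes at w = -1/2 and w = 0.
Candidates: g(-2) = 1; g(-1/2) = 97/16; g(0) = 6; g(2) = 17.
The maximum over the interval is 17, attained at w = 2.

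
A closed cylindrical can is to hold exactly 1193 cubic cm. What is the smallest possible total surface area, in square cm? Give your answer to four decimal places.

622.6942

With radius r and height h, πr²h = 1193 so h = 1193/(πr²), and S(r) = 2πr² + 2πrh = 2πr² + 2·1193/r.
S'(r) = 4πr − 2·1193/r² = 0 ⇒ r³ = 1193/(2π), so r ≈ 5.7476 and h = 2r ≈ 11.4952.
S''(r) = 4π + 4·1193/r³ > 0, so this is the minimum; S ≈ 622.6942.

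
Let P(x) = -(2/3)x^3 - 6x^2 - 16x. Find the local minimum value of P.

Critical points: P'(x) = -2x^2 - 12x - 16 vanishes at x = -4, -2.
Second-derivative test with P''(x) = -4x - 12: P''(-4) = 4 > 0 ⇒ local minimum; P''(-2) = -4 < 0 ⇒ local maximum.
So the local minimum value is P(-4) = 32/3.

32/3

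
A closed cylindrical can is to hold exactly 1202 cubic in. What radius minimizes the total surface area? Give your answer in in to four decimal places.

With radius r and height h, πr²h = 1202 so h = 1202/(πr²), and S(r) = 2πr² + 2πrh = 2πr² + 2·1202/r.
S'(r) = 4πr − 2·1202/r² = 0 ⇒ r³ = 1202/(2π), so r ≈ 5.7620 and h = 2r ≈ 11.5240.
S''(r) = 4π + 4·1202/r³ > 0, so this is the minimum; S ≈ 625.8220.

5.7620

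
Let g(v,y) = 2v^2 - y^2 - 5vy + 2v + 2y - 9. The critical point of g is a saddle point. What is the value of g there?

∂g/∂v = 4v - 5y + 2 = 0 and ∂g/∂y = -5v - 2y + 2 = 0, so (v, y) = (2/11, 6/11).
The Hessian has g_{vv} = 4, g_{yy} = -2, g_{vy} = -5, giving D = -33 < 0, so the point is a saddle point.
g(2/11, 6/11) = -91/11.

-91/11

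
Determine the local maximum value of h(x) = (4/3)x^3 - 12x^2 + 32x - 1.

77/3

Critical points: h'(x) = 4x^2 - 24x + 32 vanishes at x = 2, 4.
h''(x) = 8x - 24. h''(2) = -8 < 0 ⇒ local maximum; h''(4) = 8 > 0 ⇒ local minimum.
The local maximum is h(2) = 77/3.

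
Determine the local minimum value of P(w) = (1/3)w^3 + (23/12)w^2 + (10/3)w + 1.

-67/81

P'(w) = w^2 + (23/6)w + 10/3 = 0 at w = -5/2, -4/3.
Second-derivative test with P''(w) = 2w + 23/6: P''(-5/2) = -7/6 < 0 ⇒ local maximum; P''(-4/3) = 7/6 > 0 ⇒ local minimum.
So the local minimum value is P(-4/3) = -67/81.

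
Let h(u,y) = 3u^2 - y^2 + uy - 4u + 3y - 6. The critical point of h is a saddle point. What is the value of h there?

-55/13

∂h/∂u = 6u + y - 4 = 0 and ∂h/∂y = u - 2y + 3 = 0, so (u, y) = (5/13, 22/13).
The Hessian has h_{uu} = 6, h_{yy} = -2, h_{uy} = 1, giving D = -13 < 0, so the point is a saddle point.
h(5/13, 22/13) = -55/13.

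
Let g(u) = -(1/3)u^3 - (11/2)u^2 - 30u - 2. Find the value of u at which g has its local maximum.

-5

Critical points: g'(u) = -u^2 - 11u - 30 vanishes at u = -6, -5.
Since g''(u) = -2u - 11, we get g''(-6) = 1 > 0 ⇒ local minimum; g''(-5) = -1 < 0 ⇒ local maximum.
The local maximum is g(-5) = 313/6.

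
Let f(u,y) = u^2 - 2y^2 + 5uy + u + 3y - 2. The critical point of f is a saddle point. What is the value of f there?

∂f/∂u = 2u + 5y + 1 = 0 and ∂f/∂y = 5u - 4y + 3 = 0, so (u, y) = (-19/33, 1/33).
The Hessian has f_{uu} = 2, f_{yy} = -4, f_{uy} = 5, giving D = -33 < 0, so the point is a saddle point.
f(-19/33, 1/33) = -74/33.

-74/33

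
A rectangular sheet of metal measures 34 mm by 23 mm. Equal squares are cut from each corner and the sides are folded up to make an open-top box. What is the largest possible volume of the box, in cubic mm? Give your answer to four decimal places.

1575.0042

With cut size x, the volume is V(x) = x(34 − 2x)(23 − 2x) for 0 < x < 11.5.
V'(x) = 12x^2 − 228x + 782. Setting V'(x) = 0 gives x ≈ 4.4917 (the root in (0, 11.5)).
V''(x) = 24x − 228 is negative there, so this is the maximum; V ≈ 1575.0042.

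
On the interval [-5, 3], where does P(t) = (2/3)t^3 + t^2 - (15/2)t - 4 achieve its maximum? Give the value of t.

-5/2

P'(t) = 2t^2 + 2t - 15/2, which vanishes at t = -5/2 and t = 3/2.
Candidates: P(-5) = -149/6; P(-5/2) = 127/12; P(3/2) = -43/4; P(3) = 1/2.
Hence the absolute maximum is 127/12 at t = -5/2.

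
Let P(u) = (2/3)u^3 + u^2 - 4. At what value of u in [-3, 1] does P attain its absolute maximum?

1

The derivative is 2u^2 + 2u, which vanishes at u = -1 and u = 0.
Candidates: P(-3) = -13; P(-1) = -11/3; P(0) = -4; P(1) = -7/3.
The maximum over the interval is -7/3, attained at u = 1.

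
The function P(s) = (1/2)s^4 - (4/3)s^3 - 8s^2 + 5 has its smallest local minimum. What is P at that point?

P'(s) = 2s^3 - 4s^2 - 16s. Setting P'(s) = 0 gives s ∈ {-2, 0, 4}.
P''(s) = 6s^2 - 8s - 16. P''(-2) = 24 > 0 ⇒ local minimum; P''(0) = -16 < 0 ⇒ local maximum; P''(4) = 48 > 0 ⇒ local minimum.
Thus P has its smallest local minimum at s = 4, with value -241/3.

-241/3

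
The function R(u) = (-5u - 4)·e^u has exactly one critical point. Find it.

-9/5

Differentiating with the product rule gives R'(u) = (-5u - 9)·e^u. Since e^u > 0, the only critical point is u = -9/5.
R''(-9/5) has the same sign as -5 < 0, so this is a local maximum.
R(-9/5) = (5)·e^(-9/5) ≈ 0.8265.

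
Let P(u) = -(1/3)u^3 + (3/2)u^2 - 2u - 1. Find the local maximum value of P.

-5/3

Critical points: P'(u) = -u^2 + 3u - 2 vanishes at u = 1, 2.
P''(u) = -2u + 3. P''(1) = 1 > 0 ⇒ local minimum; P''(2) = -1 < 0 ⇒ local maximum.
Thus P has its local maximum at u = 2, with value -5/3.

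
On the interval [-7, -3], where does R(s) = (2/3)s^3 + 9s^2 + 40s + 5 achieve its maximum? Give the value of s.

Differentiating, R'(s) = 2s^2 + 18s + 40; which vanishes at s = -5 and s = -4.
Evaluating at the critical points and endpoints: R(-7) = -188/3,  R(-5) = -160/3,  R(-4) = -161/3,  R(-3) = -52.
The maximum over the interval is -52, attained at s = -3.

-3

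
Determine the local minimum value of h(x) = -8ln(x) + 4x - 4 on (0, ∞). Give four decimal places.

h'(x) = -8/x + 4 = 0 gives x = 2.
h''(x) = 8/x², which is positive for x > 0, so this is a local minimum.
h(2) = -8·ln(2) + 8 - 4 ≈ -1.5452.

-1.5452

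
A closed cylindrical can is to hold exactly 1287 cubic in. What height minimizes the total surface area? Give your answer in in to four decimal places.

11.7895

With radius r and height h, πr²h = 1287 so h = 1287/(πr²), and S(r) = 2πr² + 2πrh = 2πr² + 2·1287/r.
S'(r) = 4πr − 2·1287/r² = 0 ⇒ r³ = 1287/(2π), so r ≈ 5.8948 and h = 2r ≈ 11.7895.
S''(r) = 4π + 4·1287/r³ > 0, so this is the minimum; S ≈ 654.9883.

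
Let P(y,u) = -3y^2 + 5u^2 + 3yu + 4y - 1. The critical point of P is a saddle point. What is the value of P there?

11/69

∂P/∂y = -6y + 3u + 4 = 0 and ∂P/∂u = 3y + 10u = 0, so (y, u) = (40/69, -4/23).
The Hessian has P_{yy} = -6, P_{uu} = 10, P_{yu} = 3, giving D = -69 < 0, so the point is a saddle point.
P(40/69, -4/23) = 11/69.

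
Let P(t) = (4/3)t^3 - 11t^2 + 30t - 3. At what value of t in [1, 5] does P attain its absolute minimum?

P'(t) = 4t^2 - 22t + 30, which vanishes at t = 5/2 and t = 3.
Candidates: P(1) = 52/3; P(5/2) = 289/12; P(3) = 24; P(5) = 116/3.
So the minimum is P(1) = 52/3.

1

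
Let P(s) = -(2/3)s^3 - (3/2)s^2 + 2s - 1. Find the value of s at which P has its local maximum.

P'(s) = -2s^2 - 3s + 2. Setting P'(s) = 0 gives s ∈ {-2, 1/2}.
Second-derivative test with P''(s) = -4s - 3: P''(-2) = 5 > 0 ⇒ local minimum; P''(1/2) = -5 < 0 ⇒ local maximum.
Thus P has its local maximum at s = 1/2, with value -11/24.

1/2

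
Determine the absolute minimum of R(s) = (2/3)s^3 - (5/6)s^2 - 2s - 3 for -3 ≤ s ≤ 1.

The derivative is 2s^2 - (5/3)s - 2, whose only zero in [-3, 1] is s = -2/3.
Compare values at every candidate in [-3, 1]: R(-3) = -45/2; R(-2/3) = -181/81; R(1) = -31/6.
So the minimum is R(-3) = -45/2.

-45/2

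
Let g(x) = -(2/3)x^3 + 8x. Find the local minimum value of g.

-32/3

Critical points: g'(x) = -2x^2 + 8 vanishes at x = -2, 2.
Since g''(x) = -4x, we get g''(-2) = 8 > 0 ⇒ local minimum; g''(2) = -8 < 0 ⇒ local maximum.
The local minimum is g(-2) = -32/3.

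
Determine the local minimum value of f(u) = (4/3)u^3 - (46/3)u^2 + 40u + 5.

-19

f'(u) = 4u^2 - (92/3)u + 40 = 0 at u = 5/3, 6.
Since f''(u) = 8u - 92/3, we get f''(5/3) = -52/3 < 0 ⇒ local maximum; f''(6) = 52/3 > 0 ⇒ local minimum.
The local minimum is f(6) = -19.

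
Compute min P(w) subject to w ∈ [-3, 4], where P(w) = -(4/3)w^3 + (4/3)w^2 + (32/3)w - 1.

P'(w) = -4w^2 + (8/3)w + 32/3, which vanishes at w = -4/3 and w = 2.
Compare values at every candidate in [-3, 4]: P(-3) = 15; P(-4/3) = -785/81; P(2) = 15; P(4) = -67/3.
Hence the absolute minimum is -67/3 at w = 4.

-67/3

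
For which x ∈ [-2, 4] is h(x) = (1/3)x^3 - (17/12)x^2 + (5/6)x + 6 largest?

4

Differentiating, h'(x) = x^2 - (17/6)x + 5/6; which vanishes at x = 1/3 and x = 5/2.
Evaluating at the critical points and endpoints: h(-2) = -4, h(1/3) = 1987/324, h(5/2) = 71/16, h(4) = 8.
The maximum over the interval is 8, attained at x = 4.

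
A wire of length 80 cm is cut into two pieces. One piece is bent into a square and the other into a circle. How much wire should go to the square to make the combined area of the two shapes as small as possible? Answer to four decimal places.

Let x be the length used for the square. Square side x/4; circle radius (80−x)/(2π).
A(x) = (x/4)² + π·((80−x)/(2π))² = x²/16 + (80−x)²/(4π) for 0 ≤ x ≤ 80. A'(x) = x/8 − (80−x)/(2π) = 0 gives x = 4·80/(π+4) ≈ 44.8079.
A'' = 1/8 + 1/(2π) > 0, so this gives the minimum combined area; x ≈ 44.8079 cm to the square.

44.8079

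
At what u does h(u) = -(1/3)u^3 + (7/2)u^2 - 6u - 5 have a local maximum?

6

Critical points: h'(u) = -u^2 + 7u - 6 vanishes at u = 1, 6.
Second-derivative test with h''(u) = -2u + 7: h''(1) = 5 > 0 ⇒ local minimum; h''(6) = -5 < 0 ⇒ local maximum.
So the local maximum value is h(6) = 13.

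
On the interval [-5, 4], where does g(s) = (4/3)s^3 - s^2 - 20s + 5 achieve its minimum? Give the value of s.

The derivative is 4s^2 - 2s - 20, which vanishes at s = -2 and s = 5/2.
Candidates: g(-5) = -260/3; g(-2) = 91/3; g(5/2) = -365/12; g(4) = -17/3.
The minimum over the interval is -260/3, attained at s = -5.

-5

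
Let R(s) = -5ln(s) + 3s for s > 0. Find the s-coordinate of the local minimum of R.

5/3

R'(s) = -5/s + 3 = 0 gives s = 5/3.
R''(s) = 5/s², which is positive for s > 0, so this is a local minimum.
R(5/3) = -5·ln(5/3) + 5 ≈ 2.4459.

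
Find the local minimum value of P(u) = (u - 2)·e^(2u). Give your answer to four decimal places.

-10.0428

Differentiating with the product rule gives P'(u) = (2u - 3)·e^(2u). Since e^(2u) > 0, the only critical point is u = 3/2.
P''(3/2) has the same sign as 2 > 0, so this is a local minimum.
P(3/2) = (-1/2)·e^(3) ≈ -10.0428.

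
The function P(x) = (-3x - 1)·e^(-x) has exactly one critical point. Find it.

By the product rule, P'(x) = (3x - 2)·e^(-x). Since e^(-x) > 0, the only critical point is x = 2/3.
P''(2/3) has the same sign as 3 > 0, so this is a local minimum.
P(2/3) = (-3)·e^(-2/3) ≈ -1.5403.

2/3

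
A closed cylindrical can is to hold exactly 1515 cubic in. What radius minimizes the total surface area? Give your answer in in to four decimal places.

With radius r and height h, πr²h = 1515 so h = 1515/(πr²), and S(r) = 2πr² + 2πrh = 2πr² + 2·1515/r.
S'(r) = 4πr − 2·1515/r² = 0 ⇒ r³ = 1515/(2π), so r ≈ 6.2241 and h = 2r ≈ 12.4482.
S''(r) = 4π + 4·1515/r³ > 0, so this is the minimum; S ≈ 730.2243.

6.2241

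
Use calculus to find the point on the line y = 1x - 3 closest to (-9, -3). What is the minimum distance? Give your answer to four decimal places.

Minimize D(x)^2 = (x + 9)^2 + (x)^2.
d/dx[D^2] = 2(x + 9) + 2·1·(x) = 0 ⇒ x = -9/2.
Then y = -15/2 and the distance is √(81/2) ≈ 6.3640.

6.3640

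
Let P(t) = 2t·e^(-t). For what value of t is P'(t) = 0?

1

By the product rule, P'(t) = (-2t + 2)·e^(-t). Since e^(-t) > 0, the only critical point is t = 1.
P''(1) has the same sign as -2 < 0, so this is a local maximum.
P(1) = (2)·e^(-1) ≈ 0.7358.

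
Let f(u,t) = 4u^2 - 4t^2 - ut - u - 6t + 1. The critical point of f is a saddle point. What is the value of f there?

211/65

∂f/∂u = 8u - t - 1 = 0 and ∂f/∂t = -u - 8t - 6 = 0, so (u, t) = (2/65, -49/65).
The Hessian has f_{uu} = 8, f_{tt} = -8, f_{ut} = -1, giving D = -65 < 0, so the point is a saddle point.
f(2/65, -49/65) = 211/65.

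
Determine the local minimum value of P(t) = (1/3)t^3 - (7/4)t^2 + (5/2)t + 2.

P'(t) = t^2 - (7/2)t + 5/2. Setting P'(t) = 0 gives t ∈ {1, 5/2}.
Second-derivative test with P''(t) = 2t - 7/2: P''(1) = -3/2 < 0 ⇒ local maximum; P''(5/2) = 3/2 > 0 ⇒ local minimum.
The local minimum is P(5/2) = 121/48.

121/48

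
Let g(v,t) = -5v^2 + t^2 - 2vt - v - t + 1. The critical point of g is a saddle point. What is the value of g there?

11/12

∂g/∂v = -10v - 2t - 1 = 0 and ∂g/∂t = -2v + 2t - 1 = 0, so (v, t) = (-1/6, 1/3).
The Hessian has g_{vv} = -10, g_{tt} = 2, g_{vt} = -2, giving D = -24 < 0, so the point is a saddle point.
g(-1/6, 1/3) = 11/12.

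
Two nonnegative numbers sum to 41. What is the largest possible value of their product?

1681/4

With x + y = 41, the product is P(x) = x(41 − x).
P'(x) = 41 − 2x = 0 gives x = 41/2; P'' = −2 < 0, so this is the maximum.
P = 41/2·41/2 = 1681/4.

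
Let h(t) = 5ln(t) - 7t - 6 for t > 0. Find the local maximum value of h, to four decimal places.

-12.6824

h'(t) = 5/t − 7 = 0 gives t = 5/7.
h''(t) = -5/t², which is negative for t > 0, so this is a local maximum.
h(5/7) = 5·ln(5/7) - 5 - 6 ≈ -12.6824.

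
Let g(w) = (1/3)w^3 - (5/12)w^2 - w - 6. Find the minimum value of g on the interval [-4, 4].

g'(w) = w^2 - (5/6)w - 1, which vanishes at w = -2/3 and w = 3/2.
Compare values at every candidate in [-4, 4]: g(-4) = -30; g(-2/3) = -455/81; g(3/2) = -117/16; g(4) = 14/3.
So the minimum is g(-4) = -30.

-30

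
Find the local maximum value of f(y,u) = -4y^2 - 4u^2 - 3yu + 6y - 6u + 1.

41/5

∂f/∂y = -8y - 3u + 6 = 0 and ∂f/∂u = -3y - 8u - 6 = 0, so (y, u) = (6/5, -6/5).
The Hessian has f_{yy} = -8, f_{uu} = -8, f_{yu} = -3, giving D = 55 > 0 with f_{yy} < 0, so the point is a local maximum.
f(6/5, -6/5) = 41/5.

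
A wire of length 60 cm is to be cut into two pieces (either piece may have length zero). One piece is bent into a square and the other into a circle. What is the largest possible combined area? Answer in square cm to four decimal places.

Let x be the length used for the square. Square side x/4; circle radius (60−x)/(2π).
A(x) = (x/4)² + π·((60−x)/(2π))² = x²/16 + (60−x)²/(4π) for 0 ≤ x ≤ 60. A'(x) = x/8 − (60−x)/(2π) = 0 gives x = 4·60/(π+4) ≈ 33.6059.
A'' > 0, so the interior critical point is a minimum; the maximum is at an endpoint. A(0) = 286.4789 and A(60) = 225.0000, so the largest area is 286.4789.

286.4789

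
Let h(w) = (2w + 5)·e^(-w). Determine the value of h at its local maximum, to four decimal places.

8.9634

By the product rule, h'(w) = (-2w - 3)·e^(-w). Since e^(-w) > 0, the only critical point is w = -3/2.
h''(-3/2) has the same sign as -2 < 0, so this is a local maximum.
h(-3/2) = (2)·e^(3/2) ≈ 8.9634.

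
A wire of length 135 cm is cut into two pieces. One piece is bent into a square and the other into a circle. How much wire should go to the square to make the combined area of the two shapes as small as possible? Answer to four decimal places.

75.6134

Let x be the length used for the square. Square side x/4; circle radius (135−x)/(2π).
A(x) = (x/4)² + π·((135−x)/(2π))² = x²/16 + (135−x)²/(4π) for 0 ≤ x ≤ 135. A'(x) = x/8 − (135−x)/(2π) = 0 gives x = 4·135/(π+4) ≈ 75.6134.
A'' = 1/8 + 1/(2π) > 0, so this gives the minimum combined area; x ≈ 75.6134 cm to the square.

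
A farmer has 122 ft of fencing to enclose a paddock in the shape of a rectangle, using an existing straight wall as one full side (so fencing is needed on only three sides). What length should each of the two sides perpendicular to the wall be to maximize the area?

61/2

Let the sides perpendicular to the wall have length x and the parallel side y, so 2x + y = 122 and the area is A = xy = x(122 − 2x).
A'(x) = 122 − 4x = 0 gives x = 61/2, and A''(x) = −4 < 0 confirms a maximum.
Then y = 122 − 2·61/2 = 61 and A = 3721/2.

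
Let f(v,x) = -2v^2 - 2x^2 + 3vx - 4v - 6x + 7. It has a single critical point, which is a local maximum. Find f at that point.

225/7

∂f/∂v = -4v + 3x - 4 = 0 and ∂f/∂x = 3v - 4x - 6 = 0, so (v, x) = (-34/7, -36/7).
The Hessian has f_{vv} = -4, f_{xx} = -4, f_{vx} = 3, giving D = 7 > 0 with f_{vv} < 0, so the point is a local maximum.
f(-34/7, -36/7) = 225/7.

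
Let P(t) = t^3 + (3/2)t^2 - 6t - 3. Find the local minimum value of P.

-13/2

P'(t) = 3t^2 + 3t - 6 = 0 at t = -2, 1.
Second-derivative test with P''(t) = 6t + 3: P''(-2) = -9 < 0 ⇒ local maximum; P''(1) = 9 > 0 ⇒ local minimum.
Thus P has its local minimum at t = 1, with value -13/2.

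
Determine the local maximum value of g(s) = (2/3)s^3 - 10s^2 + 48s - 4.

g'(s) = 2s^2 - 20s + 48 = 0 at s = 4, 6.
g''(s) = 4s - 20. g''(4) = -4 < 0 ⇒ local maximum; g''(6) = 4 > 0 ⇒ local minimum.
So the local maximum value is g(4) = 212/3.

212/3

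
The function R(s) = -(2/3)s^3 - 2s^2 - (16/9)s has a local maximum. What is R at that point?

R'(s) = -2s^2 - 4s - 16/9. Setting R'(s) = 0 gives s ∈ {-4/3, -2/3}.
Since R''(s) = -4s - 4, we get R''(-4/3) = 4/3 > 0 ⇒ local minimum; R''(-2/3) = -4/3 < 0 ⇒ local maximum.
Thus R has its local maximum at s = -2/3, with value 40/81.

40/81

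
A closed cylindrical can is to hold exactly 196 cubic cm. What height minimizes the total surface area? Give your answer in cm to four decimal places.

6.2959

With radius r and height h, πr²h = 196 so h = 196/(πr²), and S(r) = 2πr² + 2πrh = 2πr² + 2·196/r.
S'(r) = 4πr − 2·196/r² = 0 ⇒ r³ = 196/(2π), so r ≈ 3.1479 and h = 2r ≈ 6.2959.
S''(r) = 4π + 4·196/r³ > 0, so this is the minimum; S ≈ 186.7893.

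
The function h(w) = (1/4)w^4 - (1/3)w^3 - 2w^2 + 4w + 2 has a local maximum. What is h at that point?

h'(w) = w^3 - w^2 - 4w + 4 = 0 at w = -2, 1, 2.
Second-derivative test with h''(w) = 3w^2 - 2w - 4: h''(-2) = 12 > 0 ⇒ local minimum; h''(1) = -3 < 0 ⇒ local maximum; h''(2) = 4 > 0 ⇒ local minimum.
Thus h has its local maximum at w = 1, with value 47/12.

47/12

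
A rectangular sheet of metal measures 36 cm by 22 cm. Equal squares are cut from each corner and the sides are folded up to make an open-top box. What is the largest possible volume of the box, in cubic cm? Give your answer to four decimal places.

1579.8251

With cut size x, the volume is V(x) = x(36 − 2x)(22 − 2x) for 0 < x < 11.
V'(x) = 12x^2 − 232x + 792. Setting V'(x) = 0 gives x ≈ 4.4279 (the root in (0, 11)).
V''(x) = 24x − 232 is negative there, so this is the maximum; V ≈ 1579.8251.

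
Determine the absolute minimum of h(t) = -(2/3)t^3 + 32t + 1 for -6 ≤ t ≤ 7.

The derivative is -2t^2 + 32, which vanishes at t = -4 and t = 4.
Evaluating at the critical points and endpoints: h(-6) = -47; h(-4) = -253/3; h(4) = 259/3; h(7) = -11/3.
The minimum over the interval is -253/3, attained at t = -4.

-253/3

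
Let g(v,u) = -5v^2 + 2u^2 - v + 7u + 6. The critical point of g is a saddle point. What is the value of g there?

-3/40

∂g/∂v = -10v - 1 = 0 and ∂g/∂u = 4u + 7 = 0, so (v, u) = (-1/10, -7/4).
The Hessian has g_{vv} = -10, g_{uu} = 4, g_{vu} = 0, giving D = -40 < 0, so the point is a saddle point.
g(-1/10, -7/4) = -3/40.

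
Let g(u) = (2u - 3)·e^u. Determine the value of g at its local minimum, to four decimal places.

-3.2974

Differentiating with the product rule gives g'(u) = (2u - 1)·e^u. Since e^u > 0, the only critical point is u = 1/2.
g''(1/2) has the same sign as 2 > 0, so this is a local minimum.
g(1/2) = (-2)·e^(1/2) ≈ -3.2974.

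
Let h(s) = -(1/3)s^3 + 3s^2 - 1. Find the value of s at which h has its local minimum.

0

h'(s) = -s^2 + 6s = 0 at s = 0, 6.
Since h''(s) = -2s + 6, we get h''(0) = 6 > 0 ⇒ local minimum; h''(6) = -6 < 0 ⇒ local maximum.
So the local minimum value is h(0) = -1.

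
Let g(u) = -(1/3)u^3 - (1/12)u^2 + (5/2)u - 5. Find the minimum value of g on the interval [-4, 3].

The derivative is -u^2 - (1/6)u + 5/2, which vanishes at u = -5/3 and u = 3/2.
Evaluating at the critical points and endpoints: g(-4) = 5, g(-5/3) = -2545/324, g(3/2) = -41/16, g(3) = -29/4.
So the minimum is g(-5/3) = -2545/324.

-2545/324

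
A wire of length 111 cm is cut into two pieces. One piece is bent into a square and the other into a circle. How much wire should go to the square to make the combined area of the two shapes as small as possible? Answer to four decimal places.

62.1710

Let x be the length used for the square. Square side x/4; circle radius (111−x)/(2π).
A(x) = (x/4)² + π·((111−x)/(2π))² = x²/16 + (111−x)²/(4π) for 0 ≤ x ≤ 111. A'(x) = x/8 − (111−x)/(2π) = 0 gives x = 4·111/(π+4) ≈ 62.1710.
A'' = 1/8 + 1/(2π) > 0, so this gives the minimum combined area; x ≈ 62.1710 cm to the square.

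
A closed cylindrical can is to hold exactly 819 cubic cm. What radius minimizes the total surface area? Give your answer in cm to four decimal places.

With radius r and height h, πr²h = 819 so h = 819/(πr²), and S(r) = 2πr² + 2πrh = 2πr² + 2·819/r.
S'(r) = 4πr − 2·819/r² = 0 ⇒ r³ = 819/(2π), so r ≈ 5.0703 and h = 2r ≈ 10.1406.
S''(r) = 4π + 4·819/r³ > 0, so this is the minimum; S ≈ 484.5856.

5.0703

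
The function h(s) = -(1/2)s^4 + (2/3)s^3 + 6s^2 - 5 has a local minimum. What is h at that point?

h'(s) = -2s^3 + 2s^2 + 12s = 0 at s = -2, 0, 3.
h''(s) = -6s^2 + 4s + 12. h''(-2) = -20 < 0 ⇒ local maximum; h''(0) = 12 > 0 ⇒ local minimum; h''(3) = -30 < 0 ⇒ local maximum.
Thus h has its local minimum at s = 0, with value -5.

-5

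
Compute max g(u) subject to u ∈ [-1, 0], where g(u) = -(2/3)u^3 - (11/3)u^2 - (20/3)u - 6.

The derivative is -2u^2 - (22/3)u - 20/3, which has no zeros in [-1, 0].
Candidates: g(-1) = -7/3; g(0) = -6.
So the maximum is g(-1) = -7/3.

-7/3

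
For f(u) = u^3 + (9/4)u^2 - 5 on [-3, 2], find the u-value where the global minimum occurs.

-3

The derivative is 3u^2 + (9/2)u, which vanishes at u = -3/2 and u = 0.
Candidates: f(-3) = -47/4, f(-3/2) = -53/16, f(0) = -5, f(2) = 12.
The minimum over the interval is -47/4, attained at u = -3.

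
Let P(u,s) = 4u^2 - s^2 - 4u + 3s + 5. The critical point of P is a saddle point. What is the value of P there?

25/4

∂P/∂u = 8u - 4 = 0 and ∂P/∂s = -2s + 3 = 0, so (u, s) = (1/2, 3/2).
The Hessian has P_{uu} = 8, P_{ss} = -2, P_{us} = 0, giving D = -16 < 0, so the point is a saddle point.
P(1/2, 3/2) = 25/4.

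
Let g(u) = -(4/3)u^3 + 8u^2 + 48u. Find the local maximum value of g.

g'(u) = -4u^2 + 16u + 48. Setting g'(u) = 0 gives u ∈ {-2, 6}.
Since g''(u) = -8u + 16, we get g''(-2) = 32 > 0 ⇒ local minimum; g''(6) = -32 < 0 ⇒ local maximum.
So the local maximum value is g(6) = 288.

288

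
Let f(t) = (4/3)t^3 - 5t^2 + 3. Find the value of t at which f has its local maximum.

0

f'(t) = 4t^2 - 10t = 0 at t = 0, 5/2.
f''(t) = 8t - 10. f''(0) = -10 < 0 ⇒ local maximum; f''(5/2) = 10 > 0 ⇒ local minimum.
Thus f has its local maximum at t = 0, with value 3.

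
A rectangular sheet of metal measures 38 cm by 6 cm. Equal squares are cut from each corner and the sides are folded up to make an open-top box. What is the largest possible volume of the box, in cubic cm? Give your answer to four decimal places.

157.7882

With cut size x, the volume is V(x) = x(38 − 2x)(6 − 2x) for 0 < x < 3.
V'(x) = 12x^2 − 176x + 228. Setting V'(x) = 0 gives x ≈ 1.4361 (the root in (0, 3)).
V''(x) = 24x − 176 is negative there, so this is the maximum; V ≈ 157.7882.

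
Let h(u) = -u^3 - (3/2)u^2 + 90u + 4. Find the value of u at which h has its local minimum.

h'(u) = -3u^2 - 3u + 90 = 0 at u = -6, 5.
Second-derivative test with h''(u) = -6u - 3: h''(-6) = 33 > 0 ⇒ local minimum; h''(5) = -33 < 0 ⇒ local maximum.
Thus h has its local minimum at u = -6, with value -374.

-6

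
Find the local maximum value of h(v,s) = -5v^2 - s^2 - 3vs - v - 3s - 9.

∂h/∂v = -10v - 3s - 1 = 0 and ∂h/∂s = -3v - 2s - 3 = 0, so (v, s) = (7/11, -27/11).
The Hessian has h_{vv} = -10, h_{ss} = -2, h_{vs} = -3, giving D = 11 > 0 with h_{vv} < 0, so the point is a local maximum.
h(7/11, -27/11) = -62/11.

-62/11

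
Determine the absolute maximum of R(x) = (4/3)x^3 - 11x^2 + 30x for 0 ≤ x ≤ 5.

Differentiating, R'(x) = 4x^2 - 22x + 30; which vanishes at x = 5/2 and x = 3.
Evaluating at the critical points and endpoints: R(0) = 0,  R(5/2) = 325/12,  R(3) = 27,  R(5) = 125/3.
Hence the absolute maximum is 125/3 at x = 5.

125/3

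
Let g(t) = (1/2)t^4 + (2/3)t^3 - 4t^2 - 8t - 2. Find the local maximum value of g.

g'(t) = 2t^3 + 2t^2 - 8t - 8. Setting g'(t) = 0 gives t ∈ {-2, -1, 2}.
Since g''(t) = 6t^2 + 4t - 8, we get g''(-2) = 8 > 0 ⇒ local minimum; g''(-1) = -6 < 0 ⇒ local maximum; g''(2) = 24 > 0 ⇒ local minimum.
The local maximum is g(-1) = 11/6.

11/6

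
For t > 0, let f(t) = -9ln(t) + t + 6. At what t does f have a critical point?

f'(t) = -9/t + 1 = 0 gives t = 9.
f''(t) = 9/t², which is positive for t > 0, so this is a local minimum.
f(9) = -9·ln(9) + 9 + 6 ≈ -4.7750.

9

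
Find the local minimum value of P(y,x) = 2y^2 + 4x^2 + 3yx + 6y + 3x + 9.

99/23

∂P/∂y = 4y + 3x + 6 = 0 and ∂P/∂x = 3y + 8x + 3 = 0, so (y, x) = (-39/23, 6/23).
The Hessian has P_{yy} = 4, P_{xx} = 8, P_{yx} = 3, giving D = 23 > 0 with P_{yy} > 0, so the point is a local minimum.
P(-39/23, 6/23) = 99/23.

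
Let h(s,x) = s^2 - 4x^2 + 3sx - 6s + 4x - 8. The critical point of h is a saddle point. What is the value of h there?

-256/25

∂h/∂s = 2s + 3x - 6 = 0 and ∂h/∂x = 3s - 8x + 4 = 0, so (s, x) = (36/25, 26/25).
The Hessian has h_{ss} = 2, h_{xx} = -8, h_{sx} = 3, giving D = -25 < 0, so the point is a saddle point.
h(36/25, 26/25) = -256/25.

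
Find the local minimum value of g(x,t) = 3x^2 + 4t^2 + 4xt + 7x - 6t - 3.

∂g/∂x = 6x + 4t + 7 = 0 and ∂g/∂t = 4x + 8t - 6 = 0, so (x, t) = (-5/2, 2).
The Hessian has g_{xx} = 6, g_{tt} = 8, g_{xt} = 4, giving D = 32 > 0 with g_{xx} > 0, so the point is a local minimum.
g(-5/2, 2) = -71/4.

-71/4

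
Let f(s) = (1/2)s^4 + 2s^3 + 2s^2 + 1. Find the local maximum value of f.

3/2

f'(s) = 2s^3 + 6s^2 + 4s = 0 at s = -2, -1, 0.
Second-derivative test with f''(s) = 6s^2 + 12s + 4: f''(-2) = 4 > 0 ⇒ local minimum; f''(-1) = -2 < 0 ⇒ local maximum; f''(0) = 4 > 0 ⇒ local minimum.
So the local maximum value is f(-1) = 3/2.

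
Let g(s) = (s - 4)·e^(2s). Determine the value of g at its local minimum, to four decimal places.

Differentiating with the product rule gives g'(s) = (2s - 7)·e^(2s). Since e^(2s) > 0, the only critical point is s = 7/2.
g''(7/2) has the same sign as 2 > 0, so this is a local minimum.
g(7/2) = (-1/2)·e^(7) ≈ -548.3166.

-548.3166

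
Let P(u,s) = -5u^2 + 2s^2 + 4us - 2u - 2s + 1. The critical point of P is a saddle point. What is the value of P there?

1/2

∂P/∂u = -10u + 4s - 2 = 0 and ∂P/∂s = 4u + 4s - 2 = 0, so (u, s) = (0, 1/2).
The Hessian has P_{uu} = -10, P_{ss} = 4, P_{us} = 4, giving D = -56 < 0, so the point is a saddle point.
P(0, 1/2) = 1/2.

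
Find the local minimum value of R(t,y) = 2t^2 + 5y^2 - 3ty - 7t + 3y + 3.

∂R/∂t = 4t - 3y - 7 = 0 and ∂R/∂y = -3t + 10y + 3 = 0, so (t, y) = (61/31, 9/31).
The Hessian has R_{tt} = 4, R_{yy} = 10, R_{ty} = -3, giving D = 31 > 0 with R_{tt} > 0, so the point is a local minimum.
R(61/31, 9/31) = -107/31.

-107/31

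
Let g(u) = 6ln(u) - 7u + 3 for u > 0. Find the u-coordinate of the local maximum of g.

g'(u) = 6/u − 7 = 0 gives u = 6/7.
g''(u) = -6/u², which is negative for u > 0, so this is a local maximum.
g(6/7) = 6·ln(6/7) - 6 + 3 ≈ -3.9249.

6/7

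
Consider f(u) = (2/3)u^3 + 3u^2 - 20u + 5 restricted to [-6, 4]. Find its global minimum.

f'(u) = 2u^2 + 6u - 20, which vanishes at u = -5 and u = 2.
Candidates: f(-6) = 89,  f(-5) = 290/3,  f(2) = -53/3,  f(4) = 47/3.
So the minimum is f(2) = -53/3.

-53/3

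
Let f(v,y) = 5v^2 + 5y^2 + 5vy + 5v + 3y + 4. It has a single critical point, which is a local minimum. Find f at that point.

∂f/∂v = 10v + 5y + 5 = 0 and ∂f/∂y = 5v + 10y + 3 = 0, so (v, y) = (-7/15, -1/15).
The Hessian has f_{vv} = 10, f_{yy} = 10, f_{vy} = 5, giving D = 75 > 0 with f_{vv} > 0, so the point is a local minimum.
f(-7/15, -1/15) = 41/15.

41/15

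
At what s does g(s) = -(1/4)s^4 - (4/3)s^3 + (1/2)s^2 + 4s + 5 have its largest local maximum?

g'(s) = -s^3 - 4s^2 + s + 4. Setting g'(s) = 0 gives s ∈ {-4, -1, 1}.
g''(s) = -3s^2 - 8s + 1. g''(-4) = -15 < 0 ⇒ local maximum; g''(-1) = 6 > 0 ⇒ local minimum; g''(1) = -10 < 0 ⇒ local maximum.
The largest local maximum is g(-4) = 55/3.

-4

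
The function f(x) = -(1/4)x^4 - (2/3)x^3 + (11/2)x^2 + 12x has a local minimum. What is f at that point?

f'(x) = -x^3 - 2x^2 + 11x + 12 = 0 at x = -4, -1, 3.
Since f''(x) = -3x^2 - 4x + 11, we get f''(-4) = -21 < 0 ⇒ local maximum; f''(-1) = 12 > 0 ⇒ local minimum; f''(3) = -28 < 0 ⇒ local maximum.
The local minimum is f(-1) = -73/12.

-73/12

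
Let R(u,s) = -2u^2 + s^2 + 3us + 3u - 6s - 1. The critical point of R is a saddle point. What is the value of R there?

∂R/∂u = -4u + 3s + 3 = 0 and ∂R/∂s = 3u + 2s - 6 = 0, so (u, s) = (24/17, 15/17).
The Hessian has R_{uu} = -4, R_{ss} = 2, R_{us} = 3, giving D = -17 < 0, so the point is a saddle point.
R(24/17, 15/17) = -26/17.

-26/17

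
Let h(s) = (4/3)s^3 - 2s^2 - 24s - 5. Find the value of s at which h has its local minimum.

3

h'(s) = 4s^2 - 4s - 24 = 0 at s = -2, 3.
h''(s) = 8s - 4. h''(-2) = -20 < 0 ⇒ local maximum; h''(3) = 20 > 0 ⇒ local minimum.
Thus h has its local minimum at s = 3, with value -59.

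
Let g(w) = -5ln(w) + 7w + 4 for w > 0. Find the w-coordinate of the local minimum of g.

5/7

g'(w) = -5/w + 7 = 0 gives w = 5/7.
g''(w) = 5/w², which is positive for w > 0, so this is a local minimum.
g(5/7) = -5·ln(5/7) + 5 + 4 ≈ 10.6824.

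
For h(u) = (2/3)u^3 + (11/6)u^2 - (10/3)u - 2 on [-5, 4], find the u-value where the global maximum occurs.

4

The derivative is 2u^2 + (11/3)u - 10/3, which vanishes at u = -5/2 and u = 2/3.
Candidates: h(-5) = -137/6; h(-5/2) = 59/8; h(2/3) = -260/81; h(4) = 170/3.
So the maximum is h(4) = 170/3.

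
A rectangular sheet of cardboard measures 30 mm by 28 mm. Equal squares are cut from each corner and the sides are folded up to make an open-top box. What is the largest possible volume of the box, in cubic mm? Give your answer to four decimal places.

1801.7636

With cut size x, the volume is V(x) = x(30 − 2x)(28 − 2x) for 0 < x < 14.
V'(x) = 12x^2 − 232x + 840. Setting V'(x) = 0 gives x ≈ 4.8247 (the root in (0, 14)).
V''(x) = 24x − 232 is negative there, so this is the maximum; V ≈ 1801.7636.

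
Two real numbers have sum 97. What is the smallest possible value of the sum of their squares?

9409/2

With a + b = 97, a^2 + b^2 = a^2 + (97 − a)^2.
The derivative 2a − 2(97 − a) = 4a − 194 vanishes at a = 97/2; second derivative 4 > 0, a minimum.
The minimum is 2·(97/2)^2 = 9409/2.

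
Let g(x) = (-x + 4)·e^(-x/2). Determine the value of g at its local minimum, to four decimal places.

Differentiating with the product rule gives g'(x) = ((1/2)x - 3)·e^(-x/2). Since e^(-x/2) > 0, the only critical point is x = 6.
g''(6) has the same sign as 1/2 > 0, so this is a local minimum.
g(6) = (-2)·e^(-3) ≈ -0.0996.

-0.0996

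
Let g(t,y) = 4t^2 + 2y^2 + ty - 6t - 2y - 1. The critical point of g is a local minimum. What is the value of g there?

∂g/∂t = 8t + y - 6 = 0 and ∂g/∂y = t + 4y - 2 = 0, so (t, y) = (22/31, 10/31).
The Hessian has g_{tt} = 8, g_{yy} = 4, g_{ty} = 1, giving D = 31 > 0 with g_{tt} > 0, so the point is a local minimum.
g(22/31, 10/31) = -107/31.

-107/31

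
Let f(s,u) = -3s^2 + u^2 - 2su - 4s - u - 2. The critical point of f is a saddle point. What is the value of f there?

∂f/∂s = -6s - 2u - 4 = 0 and ∂f/∂u = -2s + 2u - 1 = 0, so (s, u) = (-5/8, -1/8).
The Hessian has f_{ss} = -6, f_{uu} = 2, f_{su} = -2, giving D = -16 < 0, so the point is a saddle point.
f(-5/8, -1/8) = -11/16.

-11/16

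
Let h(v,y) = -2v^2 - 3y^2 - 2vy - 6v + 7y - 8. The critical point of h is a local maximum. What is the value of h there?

∂h/∂v = -4v - 2y - 6 = 0 and ∂h/∂y = -2v - 6y + 7 = 0, so (v, y) = (-5/2, 2).
The Hessian has h_{vv} = -4, h_{yy} = -6, h_{vy} = -2, giving D = 20 > 0 with h_{vv} < 0, so the point is a local maximum.
h(-5/2, 2) = 13/2.

13/2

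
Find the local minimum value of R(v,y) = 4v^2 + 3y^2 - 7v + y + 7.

∂R/∂v = 8v - 7 = 0 and ∂R/∂y = 6y + 1 = 0, so (v, y) = (7/8, -1/6).
The Hessian has R_{vv} = 8, R_{yy} = 6, R_{vy} = 0, giving D = 48 > 0 with R_{vv} > 0, so the point is a local minimum.
R(7/8, -1/6) = 185/48.

185/48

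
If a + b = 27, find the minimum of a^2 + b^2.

729/2

With a + b = 27, a^2 + b^2 = a^2 + (27 − a)^2.
The derivative 2a − 2(27 − a) = 4a − 54 vanishes at a = 27/2; second derivative 4 > 0, a minimum.
The minimum is 2·(27/2)^2 = 729/2.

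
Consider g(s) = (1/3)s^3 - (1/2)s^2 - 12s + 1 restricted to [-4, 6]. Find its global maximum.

The derivative is s^2 - s - 12, which vanishes at s = -3 and s = 4.
Evaluating at the critical points and endpoints: g(-4) = 59/3; g(-3) = 47/2; g(4) = -101/3; g(6) = -17.
The maximum over the interval is 47/2, attained at s = -3.

47/2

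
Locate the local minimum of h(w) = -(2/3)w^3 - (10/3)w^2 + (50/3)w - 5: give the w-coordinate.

-5

Critical points: h'(w) = -2w^2 - (20/3)w + 50/3 vanishes at w = -5, 5/3.
h''(w) = -4w - 20/3. h''(-5) = 40/3 > 0 ⇒ local minimum; h''(5/3) = -40/3 < 0 ⇒ local maximum.
Thus h has its local minimum at w = -5, with value -265/3.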